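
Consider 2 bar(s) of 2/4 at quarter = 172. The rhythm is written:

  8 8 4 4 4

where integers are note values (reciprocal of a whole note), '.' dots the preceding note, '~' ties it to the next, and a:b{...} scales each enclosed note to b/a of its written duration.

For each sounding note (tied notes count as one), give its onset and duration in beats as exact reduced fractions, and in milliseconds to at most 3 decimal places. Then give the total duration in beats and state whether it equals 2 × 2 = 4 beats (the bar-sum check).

1) 0.0ms=0b +174.419ms=1/2b
2) 174.419ms=1/2b +174.419ms=1/2b
3) 348.837ms=1b +348.837ms=1b
4) 697.674ms=2b +348.837ms=1b
5) 1046.512ms=3b +348.837ms=1b
Σ=4b of 4 (172bpm 2/4) — PASS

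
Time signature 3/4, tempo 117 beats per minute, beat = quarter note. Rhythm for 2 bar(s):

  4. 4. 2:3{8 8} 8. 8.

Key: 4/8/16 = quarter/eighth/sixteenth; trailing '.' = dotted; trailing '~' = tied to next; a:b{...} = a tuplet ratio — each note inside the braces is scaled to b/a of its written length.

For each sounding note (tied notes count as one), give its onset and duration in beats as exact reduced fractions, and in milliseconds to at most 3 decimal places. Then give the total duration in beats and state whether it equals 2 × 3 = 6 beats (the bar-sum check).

1) 0.0ms=0b +769.231ms=3/2b
2) 769.231ms=3/2b +769.231ms=3/2b
3) 1538.462ms=3b +384.615ms=3/4b
4) 1923.077ms=15/4b +384.615ms=3/4b
5) 2307.692ms=9/2b +384.615ms=3/4b
6) 2692.308ms=21/4b +384.615ms=3/4b
Σ=6b of 6 (117bpm 3/4) — PASS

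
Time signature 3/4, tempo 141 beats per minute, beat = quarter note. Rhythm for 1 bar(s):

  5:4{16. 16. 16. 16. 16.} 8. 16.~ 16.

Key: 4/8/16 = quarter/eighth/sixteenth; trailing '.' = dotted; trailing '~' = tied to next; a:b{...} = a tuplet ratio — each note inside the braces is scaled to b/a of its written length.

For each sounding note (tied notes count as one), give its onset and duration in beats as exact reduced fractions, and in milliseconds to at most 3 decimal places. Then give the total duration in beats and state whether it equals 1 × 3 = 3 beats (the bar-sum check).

1) 0.0ms=0b +127.66ms=3/10b
2) 127.66ms=3/10b +127.66ms=3/10b
3) 255.319ms=3/5b +127.66ms=3/10b
4) 382.979ms=9/10b +127.66ms=3/10b
5) 510.638ms=6/5b +127.66ms=3/10b
6) 638.298ms=3/2b +319.149ms=3/4b
7) 957.447ms=9/4b +319.149ms=3/4b
Σ=3b of 3 (141bpm 3/4) — PASS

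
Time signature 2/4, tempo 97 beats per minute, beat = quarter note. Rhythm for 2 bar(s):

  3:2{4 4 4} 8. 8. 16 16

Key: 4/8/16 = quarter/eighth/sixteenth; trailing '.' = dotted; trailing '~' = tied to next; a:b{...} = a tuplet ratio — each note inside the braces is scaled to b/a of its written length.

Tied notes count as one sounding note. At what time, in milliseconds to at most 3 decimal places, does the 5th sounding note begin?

1. 0.0ms @ 0 + 412.371ms (2/3)
2. 412.371ms @ 2/3 + 412.371ms (2/3)
3. 824.742ms @ 4/3 + 412.371ms (2/3)
4. 1237.113ms @ 2 + 463.918ms (3/4)
5. 1701.031ms @ 11/4 + 463.918ms (3/4)
6. 2164.948ms @ 7/2 + 154.639ms (1/4)
7. 2319.588ms @ 15/4 + 154.639ms (1/4)

note 5 onset = 11/4b = 1701.031ms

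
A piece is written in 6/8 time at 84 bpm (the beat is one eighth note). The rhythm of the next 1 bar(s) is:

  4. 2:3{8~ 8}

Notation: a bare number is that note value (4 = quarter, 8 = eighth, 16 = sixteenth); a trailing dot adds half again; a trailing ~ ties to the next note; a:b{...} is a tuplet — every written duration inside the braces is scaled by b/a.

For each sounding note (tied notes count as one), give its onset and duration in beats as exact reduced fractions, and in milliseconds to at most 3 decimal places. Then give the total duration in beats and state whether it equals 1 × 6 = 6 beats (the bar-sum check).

1) 0.0ms=0b +2142.857ms=3b
2) 2142.857ms=3b +2142.857ms=3b
Σ=6b of 6 (84bpm 6/8) — PASS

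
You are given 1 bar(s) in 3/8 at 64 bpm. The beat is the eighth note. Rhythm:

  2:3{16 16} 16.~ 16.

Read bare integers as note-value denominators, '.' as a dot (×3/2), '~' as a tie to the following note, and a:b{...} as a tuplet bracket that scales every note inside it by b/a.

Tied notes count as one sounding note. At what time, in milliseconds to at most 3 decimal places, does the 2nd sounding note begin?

note 2 onset = 3/4b = 703.125ms

1. 0.0ms @ 0 + 703.125ms (3/4)
2. 703.125ms @ 3/4 + 703.125ms (3/4)
3. 1406.25ms @ 3/2 + 1406.25ms (3/2)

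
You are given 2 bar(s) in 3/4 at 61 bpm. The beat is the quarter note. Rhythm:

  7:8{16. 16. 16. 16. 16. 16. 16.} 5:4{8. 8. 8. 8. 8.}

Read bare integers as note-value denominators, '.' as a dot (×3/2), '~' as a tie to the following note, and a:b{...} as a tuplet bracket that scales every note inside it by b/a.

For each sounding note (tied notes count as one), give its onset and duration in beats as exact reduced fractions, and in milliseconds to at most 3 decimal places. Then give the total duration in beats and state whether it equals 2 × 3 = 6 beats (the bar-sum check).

1) 0.0ms=0b +421.546ms=3/7b
2) 421.546ms=3/7b +421.546ms=3/7b
3) 843.091ms=6/7b +421.546ms=3/7b
4) 1264.637ms=9/7b +421.546ms=3/7b
5) 1686.183ms=12/7b +421.546ms=3/7b
6) 2107.728ms=15/7b +421.546ms=3/7b
7) 2529.274ms=18/7b +421.546ms=3/7b
8) 2950.82ms=3b +590.164ms=3/5b
9) 3540.984ms=18/5b +590.164ms=3/5b
10) 4131.148ms=21/5b +590.164ms=3/5b
11) 4721.311ms=24/5b +590.164ms=3/5b
12) 5311.475ms=27/5b +590.164ms=3/5b
Σ=6b of 6 (61bpm 3/4) — PASS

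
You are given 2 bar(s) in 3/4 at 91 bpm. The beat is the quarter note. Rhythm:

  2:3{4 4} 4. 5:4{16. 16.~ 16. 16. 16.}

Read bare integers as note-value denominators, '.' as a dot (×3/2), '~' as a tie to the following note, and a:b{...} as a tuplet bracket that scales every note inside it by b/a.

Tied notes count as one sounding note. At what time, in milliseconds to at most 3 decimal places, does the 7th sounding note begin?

1. 0.0ms @ 0 + 989.011ms (3/2)
2. 989.011ms @ 3/2 + 989.011ms (3/2)
3. 1978.022ms @ 3 + 989.011ms (3/2)
4. 2967.033ms @ 9/2 + 197.802ms (3/10)
5. 3164.835ms @ 24/5 + 395.604ms (3/5)
6. 3560.44ms @ 27/5 + 197.802ms (3/10)
7. 3758.242ms @ 57/10 + 197.802ms (3/10)

note 7 onset = 57/10b = 3758.242ms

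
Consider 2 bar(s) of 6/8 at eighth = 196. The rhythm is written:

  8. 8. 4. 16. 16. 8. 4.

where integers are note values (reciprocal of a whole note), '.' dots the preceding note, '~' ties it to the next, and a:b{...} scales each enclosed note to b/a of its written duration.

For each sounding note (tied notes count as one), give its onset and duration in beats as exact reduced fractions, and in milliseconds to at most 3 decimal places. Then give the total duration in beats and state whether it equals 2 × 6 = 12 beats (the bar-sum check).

1) 0.0ms=0b +459.184ms=3/2b
2) 459.184ms=3/2b +459.184ms=3/2b
3) 918.367ms=3b +918.367ms=3b
4) 1836.735ms=6b +229.592ms=3/4b
5) 2066.327ms=27/4b +229.592ms=3/4b
6) 2295.918ms=15/2b +459.184ms=3/2b
7) 2755.102ms=9b +918.367ms=3b
Σ=12b of 12 (196bpm 6/8) — PASS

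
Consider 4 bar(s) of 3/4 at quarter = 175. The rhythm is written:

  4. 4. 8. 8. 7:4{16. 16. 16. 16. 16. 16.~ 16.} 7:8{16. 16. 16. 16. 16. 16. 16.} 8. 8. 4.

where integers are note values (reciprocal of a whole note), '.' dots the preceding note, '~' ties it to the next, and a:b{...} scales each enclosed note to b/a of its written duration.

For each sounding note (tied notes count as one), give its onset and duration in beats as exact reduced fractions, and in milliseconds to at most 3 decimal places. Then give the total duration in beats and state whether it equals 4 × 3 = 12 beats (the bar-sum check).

1) 0.0ms=0b +514.286ms=3/2b
2) 514.286ms=3/2b +514.286ms=3/2b
3) 1028.571ms=3b +257.143ms=3/4b
4) 1285.714ms=15/4b +257.143ms=3/4b
5) 1542.857ms=9/2b +73.469ms=3/14b
6) 1616.327ms=33/7b +73.469ms=3/14b
7) 1689.796ms=69/14b +73.469ms=3/14b
8) 1763.265ms=36/7b +73.469ms=3/14b
9) 1836.735ms=75/14b +73.469ms=3/14b
10) 1910.204ms=39/7b +146.939ms=3/7b
11) 2057.143ms=6b +146.939ms=3/7b
12) 2204.082ms=45/7b +146.939ms=3/7b
13) 2351.02ms=48/7b +146.939ms=3/7b
14) 2497.959ms=51/7b +146.939ms=3/7b
15) 2644.898ms=54/7b +146.939ms=3/7b
16) 2791.837ms=57/7b +146.939ms=3/7b
17) 2938.776ms=60/7b +146.939ms=3/7b
18) 3085.714ms=9b +257.143ms=3/4b
19) 3342.857ms=39/4b +257.143ms=3/4b
20) 3600.0ms=21/2b +514.286ms=3/2b
Σ=12b of 12 (175bpm 3/4) — PASS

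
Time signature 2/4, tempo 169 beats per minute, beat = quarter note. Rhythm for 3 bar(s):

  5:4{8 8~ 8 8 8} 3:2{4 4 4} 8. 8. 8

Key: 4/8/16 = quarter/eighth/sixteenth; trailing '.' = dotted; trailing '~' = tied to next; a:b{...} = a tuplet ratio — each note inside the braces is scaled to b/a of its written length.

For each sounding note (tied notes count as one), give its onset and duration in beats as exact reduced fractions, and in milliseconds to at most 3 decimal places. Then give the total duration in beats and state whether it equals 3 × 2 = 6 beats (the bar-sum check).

1) 0.0ms=0b +142.012ms=2/5b
2) 142.012ms=2/5b +284.024ms=4/5b
3) 426.036ms=6/5b +142.012ms=2/5b
4) 568.047ms=8/5b +142.012ms=2/5b
5) 710.059ms=2b +236.686ms=2/3b
6) 946.746ms=8/3b +236.686ms=2/3b
7) 1183.432ms=10/3b +236.686ms=2/3b
8) 1420.118ms=4b +266.272ms=3/4b
9) 1686.391ms=19/4b +266.272ms=3/4b
10) 1952.663ms=11/2b +177.515ms=1/2b
Σ=6b of 6 (169bpm 2/4) — PASS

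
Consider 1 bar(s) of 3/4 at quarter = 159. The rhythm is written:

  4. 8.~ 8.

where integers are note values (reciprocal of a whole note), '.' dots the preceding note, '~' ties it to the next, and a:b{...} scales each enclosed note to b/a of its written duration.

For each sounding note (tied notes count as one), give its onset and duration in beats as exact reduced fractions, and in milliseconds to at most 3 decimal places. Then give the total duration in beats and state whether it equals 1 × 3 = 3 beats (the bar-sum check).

1) 0.0ms=0b +566.038ms=3/2b
2) 566.038ms=3/2b +566.038ms=3/2b
Σ=3b of 3 (159bpm 3/4) — PASS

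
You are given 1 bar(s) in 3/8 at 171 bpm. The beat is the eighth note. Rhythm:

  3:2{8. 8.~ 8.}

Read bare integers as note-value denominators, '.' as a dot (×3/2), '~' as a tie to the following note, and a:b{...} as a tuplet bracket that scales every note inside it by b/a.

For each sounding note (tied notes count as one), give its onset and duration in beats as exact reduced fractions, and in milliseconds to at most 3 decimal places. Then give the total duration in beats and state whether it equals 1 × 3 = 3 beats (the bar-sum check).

1) 0.0ms=0b +350.877ms=1b
2) 350.877ms=1b +701.754ms=2b
Σ=3b of 3 (171bpm 3/8) — PASS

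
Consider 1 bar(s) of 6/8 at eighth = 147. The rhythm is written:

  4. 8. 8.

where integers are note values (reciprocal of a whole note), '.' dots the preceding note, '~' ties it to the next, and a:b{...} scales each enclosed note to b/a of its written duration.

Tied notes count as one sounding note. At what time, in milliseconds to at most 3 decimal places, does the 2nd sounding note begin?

note 2 onset = 3b = 1224.49ms

1. 0.0ms @ 0 + 1224.49ms (3)
2. 1224.49ms @ 3 + 612.245ms (3/2)
3. 1836.735ms @ 9/2 + 612.245ms (3/2)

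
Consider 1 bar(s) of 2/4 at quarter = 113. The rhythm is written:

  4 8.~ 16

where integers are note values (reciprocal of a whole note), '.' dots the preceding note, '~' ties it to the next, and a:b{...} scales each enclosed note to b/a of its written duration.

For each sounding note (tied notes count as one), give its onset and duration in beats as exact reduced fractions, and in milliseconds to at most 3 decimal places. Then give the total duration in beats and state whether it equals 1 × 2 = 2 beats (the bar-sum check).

1) 0.0ms=0b +530.973ms=1b
2) 530.973ms=1b +530.973ms=1b
Σ=2b of 2 (113bpm 2/4) — PASS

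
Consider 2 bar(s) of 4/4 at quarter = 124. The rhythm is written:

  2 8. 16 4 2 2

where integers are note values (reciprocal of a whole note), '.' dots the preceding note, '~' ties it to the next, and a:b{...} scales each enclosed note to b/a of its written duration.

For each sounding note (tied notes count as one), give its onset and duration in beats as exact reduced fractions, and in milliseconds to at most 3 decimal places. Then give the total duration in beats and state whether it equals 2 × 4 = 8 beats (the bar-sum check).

1) 0.0ms=0b +967.742ms=2b
2) 967.742ms=2b +362.903ms=3/4b
3) 1330.645ms=11/4b +120.968ms=1/4b
4) 1451.613ms=3b +483.871ms=1b
5) 1935.484ms=4b +967.742ms=2b
6) 2903.226ms=6b +967.742ms=2b
Σ=8b of 8 (124bpm 4/4) — PASS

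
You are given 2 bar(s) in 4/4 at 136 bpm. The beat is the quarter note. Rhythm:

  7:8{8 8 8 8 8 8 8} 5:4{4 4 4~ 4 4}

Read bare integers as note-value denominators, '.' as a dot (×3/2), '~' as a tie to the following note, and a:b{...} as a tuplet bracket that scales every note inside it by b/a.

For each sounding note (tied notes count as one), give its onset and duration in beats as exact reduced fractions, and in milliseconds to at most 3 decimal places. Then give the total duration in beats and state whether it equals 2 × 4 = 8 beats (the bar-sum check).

1) 0.0ms=0b +252.101ms=4/7b
2) 252.101ms=4/7b +252.101ms=4/7b
3) 504.202ms=8/7b +252.101ms=4/7b
4) 756.303ms=12/7b +252.101ms=4/7b
5) 1008.403ms=16/7b +252.101ms=4/7b
6) 1260.504ms=20/7b +252.101ms=4/7b
7) 1512.605ms=24/7b +252.101ms=4/7b
8) 1764.706ms=4b +352.941ms=4/5b
9) 2117.647ms=24/5b +352.941ms=4/5b
10) 2470.588ms=28/5b +705.882ms=8/5b
11) 3176.471ms=36/5b +352.941ms=4/5b
Σ=8b of 8 (136bpm 4/4) — PASS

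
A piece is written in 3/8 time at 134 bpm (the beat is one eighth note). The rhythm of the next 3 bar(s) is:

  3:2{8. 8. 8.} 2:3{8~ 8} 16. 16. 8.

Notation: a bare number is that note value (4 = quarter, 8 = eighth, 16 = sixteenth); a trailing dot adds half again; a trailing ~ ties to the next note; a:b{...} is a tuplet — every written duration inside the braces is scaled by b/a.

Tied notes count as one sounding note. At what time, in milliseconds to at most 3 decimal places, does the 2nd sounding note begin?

note 2 onset = 1b = 447.761ms

1. 0.0ms @ 0 + 447.761ms (1)
2. 447.761ms @ 1 + 447.761ms (1)
3. 895.522ms @ 2 + 447.761ms (1)
4. 1343.284ms @ 3 + 1343.284ms (3)
5. 2686.567ms @ 6 + 335.821ms (3/4)
6. 3022.388ms @ 27/4 + 335.821ms (3/4)
7. 3358.209ms @ 15/2 + 671.642ms (3/2)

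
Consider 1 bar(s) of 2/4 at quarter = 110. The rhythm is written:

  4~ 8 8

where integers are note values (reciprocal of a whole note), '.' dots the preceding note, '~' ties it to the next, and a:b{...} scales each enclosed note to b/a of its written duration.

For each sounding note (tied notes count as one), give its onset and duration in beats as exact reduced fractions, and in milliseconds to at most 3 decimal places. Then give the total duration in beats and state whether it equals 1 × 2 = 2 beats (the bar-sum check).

1) 0.0ms=0b +818.182ms=3/2b
2) 818.182ms=3/2b +272.727ms=1/2b
Σ=2b of 2 (110bpm 2/4) — PASS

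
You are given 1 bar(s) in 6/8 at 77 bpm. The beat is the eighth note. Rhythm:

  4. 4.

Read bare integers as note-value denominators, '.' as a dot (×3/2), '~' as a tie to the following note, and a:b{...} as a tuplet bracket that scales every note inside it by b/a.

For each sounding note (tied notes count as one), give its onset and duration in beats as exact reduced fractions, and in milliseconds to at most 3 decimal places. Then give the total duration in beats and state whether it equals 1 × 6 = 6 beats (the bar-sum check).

1) 0.0ms=0b +2337.662ms=3b
2) 2337.662ms=3b +2337.662ms=3b
Σ=6b of 6 (77bpm 6/8) — PASS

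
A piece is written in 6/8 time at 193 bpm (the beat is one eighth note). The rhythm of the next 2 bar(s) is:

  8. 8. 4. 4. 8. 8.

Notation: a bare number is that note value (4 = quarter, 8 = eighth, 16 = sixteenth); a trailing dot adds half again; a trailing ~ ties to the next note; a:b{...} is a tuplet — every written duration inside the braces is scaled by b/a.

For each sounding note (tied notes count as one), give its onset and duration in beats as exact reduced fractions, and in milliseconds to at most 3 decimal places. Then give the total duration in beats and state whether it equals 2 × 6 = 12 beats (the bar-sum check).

1) 0.0ms=0b +466.321ms=3/2b
2) 466.321ms=3/2b +466.321ms=3/2b
3) 932.642ms=3b +932.642ms=3b
4) 1865.285ms=6b +932.642ms=3b
5) 2797.927ms=9b +466.321ms=3/2b
6) 3264.249ms=21/2b +466.321ms=3/2b
Σ=12b of 12 (193bpm 6/8) — PASS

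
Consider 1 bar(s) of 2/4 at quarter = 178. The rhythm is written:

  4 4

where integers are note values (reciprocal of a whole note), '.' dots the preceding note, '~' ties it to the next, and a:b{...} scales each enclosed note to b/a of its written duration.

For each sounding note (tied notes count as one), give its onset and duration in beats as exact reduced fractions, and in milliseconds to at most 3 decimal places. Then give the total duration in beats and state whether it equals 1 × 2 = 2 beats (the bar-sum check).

1) 0.0ms=0b +337.079ms=1b
2) 337.079ms=1b +337.079ms=1b
Σ=2b of 2 (178bpm 2/4) — PASS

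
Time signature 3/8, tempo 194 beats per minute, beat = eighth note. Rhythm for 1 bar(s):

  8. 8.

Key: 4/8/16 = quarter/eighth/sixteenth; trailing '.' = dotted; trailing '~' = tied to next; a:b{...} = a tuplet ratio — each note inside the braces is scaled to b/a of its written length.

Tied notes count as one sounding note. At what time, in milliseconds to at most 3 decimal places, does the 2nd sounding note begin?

1. 0.0ms @ 0 + 463.918ms (3/2)
2. 463.918ms @ 3/2 + 463.918ms (3/2)

note 2 onset = 3/2b = 463.918ms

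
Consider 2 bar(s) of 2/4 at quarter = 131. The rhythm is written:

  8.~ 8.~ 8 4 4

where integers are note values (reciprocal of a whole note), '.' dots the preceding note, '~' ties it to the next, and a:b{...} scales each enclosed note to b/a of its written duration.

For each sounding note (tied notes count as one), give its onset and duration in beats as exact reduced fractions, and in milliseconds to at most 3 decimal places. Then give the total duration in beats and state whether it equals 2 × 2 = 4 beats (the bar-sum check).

1) 0.0ms=0b +916.031ms=2b
2) 916.031ms=2b +458.015ms=1b
3) 1374.046ms=3b +458.015ms=1b
Σ=4b of 4 (131bpm 2/4) — PASS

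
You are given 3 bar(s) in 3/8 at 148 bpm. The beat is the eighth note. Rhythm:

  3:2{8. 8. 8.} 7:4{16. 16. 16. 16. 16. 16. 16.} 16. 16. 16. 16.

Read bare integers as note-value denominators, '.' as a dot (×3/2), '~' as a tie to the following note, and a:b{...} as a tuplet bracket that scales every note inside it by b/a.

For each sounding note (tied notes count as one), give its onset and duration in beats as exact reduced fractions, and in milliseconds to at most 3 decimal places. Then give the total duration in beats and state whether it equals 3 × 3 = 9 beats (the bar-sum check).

1) 0.0ms=0b +405.405ms=1b
2) 405.405ms=1b +405.405ms=1b
3) 810.811ms=2b +405.405ms=1b
4) 1216.216ms=3b +173.745ms=3/7b
5) 1389.961ms=24/7b +173.745ms=3/7b
6) 1563.707ms=27/7b +173.745ms=3/7b
7) 1737.452ms=30/7b +173.745ms=3/7b
8) 1911.197ms=33/7b +173.745ms=3/7b
9) 2084.942ms=36/7b +173.745ms=3/7b
10) 2258.687ms=39/7b +173.745ms=3/7b
11) 2432.432ms=6b +304.054ms=3/4b
12) 2736.486ms=27/4b +304.054ms=3/4b
13) 3040.541ms=15/2b +304.054ms=3/4b
14) 3344.595ms=33/4b +304.054ms=3/4b
Σ=9b of 9 (148bpm 3/8) — PASS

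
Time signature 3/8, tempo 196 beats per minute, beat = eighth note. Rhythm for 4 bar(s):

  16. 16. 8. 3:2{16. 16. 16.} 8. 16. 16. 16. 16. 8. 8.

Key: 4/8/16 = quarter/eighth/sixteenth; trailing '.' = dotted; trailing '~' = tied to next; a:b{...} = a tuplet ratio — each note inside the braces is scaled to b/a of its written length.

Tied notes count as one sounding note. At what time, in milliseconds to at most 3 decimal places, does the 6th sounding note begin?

1. 0.0ms @ 0 + 229.592ms (3/4)
2. 229.592ms @ 3/4 + 229.592ms (3/4)
3. 459.184ms @ 3/2 + 459.184ms (3/2)
4. 918.367ms @ 3 + 153.061ms (1/2)
5. 1071.429ms @ 7/2 + 153.061ms (1/2)
6. 1224.49ms @ 4 + 153.061ms (1/2)
7. 1377.551ms @ 9/2 + 459.184ms (3/2)
8. 1836.735ms @ 6 + 229.592ms (3/4)
9. 2066.327ms @ 27/4 + 229.592ms (3/4)
10. 2295.918ms @ 15/2 + 229.592ms (3/4)
11. 2525.51ms @ 33/4 + 229.592ms (3/4)
12. 2755.102ms @ 9 + 459.184ms (3/2)
13. 3214.286ms @ 21/2 + 459.184ms (3/2)

note 6 onset = 4b = 1224.49ms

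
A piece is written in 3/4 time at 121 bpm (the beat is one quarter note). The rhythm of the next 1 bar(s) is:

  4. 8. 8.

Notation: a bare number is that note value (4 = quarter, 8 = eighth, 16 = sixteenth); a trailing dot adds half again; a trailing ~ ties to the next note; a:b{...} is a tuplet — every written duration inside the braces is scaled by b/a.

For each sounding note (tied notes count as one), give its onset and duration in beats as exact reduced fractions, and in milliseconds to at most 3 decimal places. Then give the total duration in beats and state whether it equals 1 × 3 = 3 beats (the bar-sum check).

1) 0.0ms=0b +743.802ms=3/2b
2) 743.802ms=3/2b +371.901ms=3/4b
3) 1115.702ms=9/4b +371.901ms=3/4b
Σ=3b of 3 (121bpm 3/4) — PASS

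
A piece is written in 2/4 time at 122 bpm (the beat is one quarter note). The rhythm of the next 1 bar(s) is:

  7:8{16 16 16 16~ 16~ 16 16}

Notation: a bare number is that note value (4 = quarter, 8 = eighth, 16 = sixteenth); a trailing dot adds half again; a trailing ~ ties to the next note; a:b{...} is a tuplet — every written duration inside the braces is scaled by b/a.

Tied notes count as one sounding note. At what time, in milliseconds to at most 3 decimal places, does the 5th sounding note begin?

1. 0.0ms @ 0 + 140.515ms (2/7)
2. 140.515ms @ 2/7 + 140.515ms (2/7)
3. 281.03ms @ 4/7 + 140.515ms (2/7)
4. 421.546ms @ 6/7 + 421.546ms (6/7)
5. 843.091ms @ 12/7 + 140.515ms (2/7)

note 5 onset = 12/7b = 843.091ms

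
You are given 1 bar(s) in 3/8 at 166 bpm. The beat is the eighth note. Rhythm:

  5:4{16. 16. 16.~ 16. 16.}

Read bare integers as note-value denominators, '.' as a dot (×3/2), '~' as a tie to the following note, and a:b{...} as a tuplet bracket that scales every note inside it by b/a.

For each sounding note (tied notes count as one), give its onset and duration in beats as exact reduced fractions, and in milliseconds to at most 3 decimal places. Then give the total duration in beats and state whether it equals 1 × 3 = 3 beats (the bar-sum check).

1) 0.0ms=0b +216.867ms=3/5b
2) 216.867ms=3/5b +216.867ms=3/5b
3) 433.735ms=6/5b +433.735ms=6/5b
4) 867.47ms=12/5b +216.867ms=3/5b
Σ=3b of 3 (166bpm 3/8) — PASS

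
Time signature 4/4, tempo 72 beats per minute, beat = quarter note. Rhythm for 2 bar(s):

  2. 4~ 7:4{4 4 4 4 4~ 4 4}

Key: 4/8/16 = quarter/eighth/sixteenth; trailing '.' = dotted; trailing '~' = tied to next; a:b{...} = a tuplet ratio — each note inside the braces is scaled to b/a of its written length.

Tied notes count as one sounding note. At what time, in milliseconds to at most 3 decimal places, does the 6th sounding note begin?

note 6 onset = 44/7b = 5238.095ms

1. 0.0ms @ 0 + 2500.0ms (3)
2. 2500.0ms @ 3 + 1309.524ms (11/7)
3. 3809.524ms @ 32/7 + 476.19ms (4/7)
4. 4285.714ms @ 36/7 + 476.19ms (4/7)
5. 4761.905ms @ 40/7 + 476.19ms (4/7)
6. 5238.095ms @ 44/7 + 952.381ms (8/7)
7. 6190.476ms @ 52/7 + 476.19ms (4/7)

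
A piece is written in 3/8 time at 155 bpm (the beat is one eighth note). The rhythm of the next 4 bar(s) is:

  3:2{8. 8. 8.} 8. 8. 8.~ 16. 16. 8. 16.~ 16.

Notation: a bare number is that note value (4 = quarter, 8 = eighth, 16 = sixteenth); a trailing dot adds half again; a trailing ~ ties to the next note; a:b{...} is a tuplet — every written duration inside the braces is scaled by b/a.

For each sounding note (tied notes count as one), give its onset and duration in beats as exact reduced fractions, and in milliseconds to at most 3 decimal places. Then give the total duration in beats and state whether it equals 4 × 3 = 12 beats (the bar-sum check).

1) 0.0ms=0b +387.097ms=1b
2) 387.097ms=1b +387.097ms=1b
3) 774.194ms=2b +387.097ms=1b
4) 1161.29ms=3b +580.645ms=3/2b
5) 1741.935ms=9/2b +580.645ms=3/2b
6) 2322.581ms=6b +870.968ms=9/4b
7) 3193.548ms=33/4b +290.323ms=3/4b
8) 3483.871ms=9b +580.645ms=3/2b
9) 4064.516ms=21/2b +580.645ms=3/2b
Σ=12b of 12 (155bpm 3/8) — PASS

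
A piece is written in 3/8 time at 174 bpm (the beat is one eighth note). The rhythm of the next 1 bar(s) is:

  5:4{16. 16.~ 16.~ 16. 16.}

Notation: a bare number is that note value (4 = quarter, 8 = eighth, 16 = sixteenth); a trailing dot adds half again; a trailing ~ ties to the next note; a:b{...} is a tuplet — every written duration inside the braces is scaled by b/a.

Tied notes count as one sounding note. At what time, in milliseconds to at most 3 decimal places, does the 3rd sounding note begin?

note 3 onset = 12/5b = 827.586ms

1. 0.0ms @ 0 + 206.897ms (3/5)
2. 206.897ms @ 3/5 + 620.69ms (9/5)
3. 827.586ms @ 12/5 + 206.897ms (3/5)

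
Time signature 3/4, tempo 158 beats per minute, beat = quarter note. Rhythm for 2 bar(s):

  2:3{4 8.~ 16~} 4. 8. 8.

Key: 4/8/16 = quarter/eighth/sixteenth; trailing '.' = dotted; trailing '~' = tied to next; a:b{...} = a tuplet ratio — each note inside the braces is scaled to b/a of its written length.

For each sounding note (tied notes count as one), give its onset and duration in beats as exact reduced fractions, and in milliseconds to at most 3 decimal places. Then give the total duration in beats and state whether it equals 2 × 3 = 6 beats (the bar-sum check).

1) 0.0ms=0b +569.62ms=3/2b
2) 569.62ms=3/2b +1139.241ms=3b
3) 1708.861ms=9/2b +284.81ms=3/4b
4) 1993.671ms=21/4b +284.81ms=3/4b
Σ=6b of 6 (158bpm 3/4) — PASS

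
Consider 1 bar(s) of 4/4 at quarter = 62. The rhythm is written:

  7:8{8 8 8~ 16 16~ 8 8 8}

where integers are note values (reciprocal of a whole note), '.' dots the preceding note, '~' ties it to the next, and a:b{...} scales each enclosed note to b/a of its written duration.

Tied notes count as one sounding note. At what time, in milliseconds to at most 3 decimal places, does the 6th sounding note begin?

note 6 onset = 24/7b = 3317.972ms

1. 0.0ms @ 0 + 552.995ms (4/7)
2. 552.995ms @ 4/7 + 552.995ms (4/7)
3. 1105.991ms @ 8/7 + 829.493ms (6/7)
4. 1935.484ms @ 2 + 829.493ms (6/7)
5. 2764.977ms @ 20/7 + 552.995ms (4/7)
6. 3317.972ms @ 24/7 + 552.995ms (4/7)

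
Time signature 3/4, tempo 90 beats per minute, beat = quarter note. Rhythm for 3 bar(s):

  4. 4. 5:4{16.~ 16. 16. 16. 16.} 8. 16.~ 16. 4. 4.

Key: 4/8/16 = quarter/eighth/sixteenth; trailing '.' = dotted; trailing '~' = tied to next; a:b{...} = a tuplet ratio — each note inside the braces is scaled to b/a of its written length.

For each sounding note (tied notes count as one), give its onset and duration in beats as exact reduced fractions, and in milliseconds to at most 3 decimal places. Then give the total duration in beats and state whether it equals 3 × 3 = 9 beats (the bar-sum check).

1) 0.0ms=0b +1000.0ms=3/2b
2) 1000.0ms=3/2b +1000.0ms=3/2b
3) 2000.0ms=3b +400.0ms=3/5b
4) 2400.0ms=18/5b +200.0ms=3/10b
5) 2600.0ms=39/10b +200.0ms=3/10b
6) 2800.0ms=21/5b +200.0ms=3/10b
7) 3000.0ms=9/2b +500.0ms=3/4b
8) 3500.0ms=21/4b +500.0ms=3/4b
9) 4000.0ms=6b +1000.0ms=3/2b
10) 5000.0ms=15/2b +1000.0ms=3/2b
Σ=9b of 9 (90bpm 3/4) — PASS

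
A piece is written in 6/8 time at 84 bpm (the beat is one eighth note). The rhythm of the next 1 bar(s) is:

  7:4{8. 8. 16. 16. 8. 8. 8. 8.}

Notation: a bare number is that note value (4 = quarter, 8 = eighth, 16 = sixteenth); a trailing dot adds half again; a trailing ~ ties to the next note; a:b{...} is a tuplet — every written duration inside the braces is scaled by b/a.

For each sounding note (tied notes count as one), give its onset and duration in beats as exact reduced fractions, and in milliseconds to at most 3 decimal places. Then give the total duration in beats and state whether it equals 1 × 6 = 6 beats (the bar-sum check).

1) 0.0ms=0b +612.245ms=6/7b
2) 612.245ms=6/7b +612.245ms=6/7b
3) 1224.49ms=12/7b +306.122ms=3/7b
4) 1530.612ms=15/7b +306.122ms=3/7b
5) 1836.735ms=18/7b +612.245ms=6/7b
6) 2448.98ms=24/7b +612.245ms=6/7b
7) 3061.224ms=30/7b +612.245ms=6/7b
8) 3673.469ms=36/7b +612.245ms=6/7b
Σ=6b of 6 (84bpm 6/8) — PASS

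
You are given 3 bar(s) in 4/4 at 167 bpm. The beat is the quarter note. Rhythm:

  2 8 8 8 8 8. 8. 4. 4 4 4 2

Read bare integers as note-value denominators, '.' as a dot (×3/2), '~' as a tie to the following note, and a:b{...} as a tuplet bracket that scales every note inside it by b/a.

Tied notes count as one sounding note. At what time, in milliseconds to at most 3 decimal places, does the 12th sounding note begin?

1. 0.0ms @ 0 + 718.563ms (2)
2. 718.563ms @ 2 + 179.641ms (1/2)
3. 898.204ms @ 5/2 + 179.641ms (1/2)
4. 1077.844ms @ 3 + 179.641ms (1/2)
5. 1257.485ms @ 7/2 + 179.641ms (1/2)
6. 1437.126ms @ 4 + 269.461ms (3/4)
7. 1706.587ms @ 19/4 + 269.461ms (3/4)
8. 1976.048ms @ 11/2 + 538.922ms (3/2)
9. 2514.97ms @ 7 + 359.281ms (1)
10. 2874.251ms @ 8 + 359.281ms (1)
11. 3233.533ms @ 9 + 359.281ms (1)
12. 3592.814ms @ 10 + 718.563ms (2)

note 12 onset = 10b = 3592.814ms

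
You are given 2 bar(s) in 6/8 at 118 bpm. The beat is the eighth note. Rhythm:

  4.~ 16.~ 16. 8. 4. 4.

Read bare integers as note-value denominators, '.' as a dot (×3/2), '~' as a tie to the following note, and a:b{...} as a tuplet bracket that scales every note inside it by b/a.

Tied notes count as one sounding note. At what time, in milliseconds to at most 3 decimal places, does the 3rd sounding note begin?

1. 0.0ms @ 0 + 2288.136ms (9/2)
2. 2288.136ms @ 9/2 + 762.712ms (3/2)
3. 3050.847ms @ 6 + 1525.424ms (3)
4. 4576.271ms @ 9 + 1525.424ms (3)

note 3 onset = 6b = 3050.847ms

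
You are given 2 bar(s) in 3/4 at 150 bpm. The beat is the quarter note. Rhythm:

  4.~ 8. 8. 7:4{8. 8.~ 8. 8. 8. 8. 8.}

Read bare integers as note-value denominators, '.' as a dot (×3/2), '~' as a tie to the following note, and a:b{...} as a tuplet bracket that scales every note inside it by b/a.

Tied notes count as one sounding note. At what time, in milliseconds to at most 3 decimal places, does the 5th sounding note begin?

note 5 onset = 30/7b = 1714.286ms

1. 0.0ms @ 0 + 900.0ms (9/4)
2. 900.0ms @ 9/4 + 300.0ms (3/4)
3. 1200.0ms @ 3 + 171.429ms (3/7)
4. 1371.429ms @ 24/7 + 342.857ms (6/7)
5. 1714.286ms @ 30/7 + 171.429ms (3/7)
6. 1885.714ms @ 33/7 + 171.429ms (3/7)
7. 2057.143ms @ 36/7 + 171.429ms (3/7)
8. 2228.571ms @ 39/7 + 171.429ms (3/7)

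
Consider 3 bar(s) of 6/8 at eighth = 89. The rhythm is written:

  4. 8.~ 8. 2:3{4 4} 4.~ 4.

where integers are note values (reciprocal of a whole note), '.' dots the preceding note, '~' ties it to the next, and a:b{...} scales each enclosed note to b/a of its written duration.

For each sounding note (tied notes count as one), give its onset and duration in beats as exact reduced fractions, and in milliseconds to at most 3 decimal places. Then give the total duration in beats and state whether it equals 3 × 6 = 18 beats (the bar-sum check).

1) 0.0ms=0b +2022.472ms=3b
2) 2022.472ms=3b +2022.472ms=3b
3) 4044.944ms=6b +2022.472ms=3b
4) 6067.416ms=9b +2022.472ms=3b
5) 8089.888ms=12b +4044.944ms=6b
Σ=18b of 18 (89bpm 6/8) — PASS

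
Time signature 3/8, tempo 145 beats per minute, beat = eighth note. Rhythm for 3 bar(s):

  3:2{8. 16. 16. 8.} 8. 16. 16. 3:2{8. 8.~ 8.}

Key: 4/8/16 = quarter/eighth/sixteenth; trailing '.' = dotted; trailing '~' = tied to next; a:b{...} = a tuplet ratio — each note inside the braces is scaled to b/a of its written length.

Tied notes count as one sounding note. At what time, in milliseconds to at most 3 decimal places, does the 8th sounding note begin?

note 8 onset = 6b = 2482.759ms

1. 0.0ms @ 0 + 413.793ms (1)
2. 413.793ms @ 1 + 206.897ms (1/2)
3. 620.69ms @ 3/2 + 206.897ms (1/2)
4. 827.586ms @ 2 + 413.793ms (1)
5. 1241.379ms @ 3 + 620.69ms (3/2)
6. 1862.069ms @ 9/2 + 310.345ms (3/4)
7. 2172.414ms @ 21/4 + 310.345ms (3/4)
8. 2482.759ms @ 6 + 413.793ms (1)
9. 2896.552ms @ 7 + 827.586ms (2)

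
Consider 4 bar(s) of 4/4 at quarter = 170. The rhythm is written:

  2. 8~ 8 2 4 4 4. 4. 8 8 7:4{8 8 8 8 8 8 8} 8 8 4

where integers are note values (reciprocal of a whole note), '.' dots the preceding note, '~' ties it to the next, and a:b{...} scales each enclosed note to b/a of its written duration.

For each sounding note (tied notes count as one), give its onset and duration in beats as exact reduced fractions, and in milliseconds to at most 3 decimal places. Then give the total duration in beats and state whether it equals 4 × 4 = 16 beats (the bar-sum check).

1) 0.0ms=0b +1058.824ms=3b
2) 1058.824ms=3b +352.941ms=1b
3) 1411.765ms=4b +705.882ms=2b
4) 2117.647ms=6b +352.941ms=1b
5) 2470.588ms=7b +352.941ms=1b
6) 2823.529ms=8b +529.412ms=3/2b
7) 3352.941ms=19/2b +529.412ms=3/2b
8) 3882.353ms=11b +176.471ms=1/2b
9) 4058.824ms=23/2b +176.471ms=1/2b
10) 4235.294ms=12b +100.84ms=2/7b
11) 4336.134ms=86/7b +100.84ms=2/7b
12) 4436.975ms=88/7b +100.84ms=2/7b
13) 4537.815ms=90/7b +100.84ms=2/7b
14) 4638.655ms=92/7b +100.84ms=2/7b
15) 4739.496ms=94/7b +100.84ms=2/7b
16) 4840.336ms=96/7b +100.84ms=2/7b
17) 4941.176ms=14b +176.471ms=1/2b
18) 5117.647ms=29/2b +176.471ms=1/2b
19) 5294.118ms=15b +352.941ms=1b
Σ=16b of 16 (170bpm 4/4) — PASS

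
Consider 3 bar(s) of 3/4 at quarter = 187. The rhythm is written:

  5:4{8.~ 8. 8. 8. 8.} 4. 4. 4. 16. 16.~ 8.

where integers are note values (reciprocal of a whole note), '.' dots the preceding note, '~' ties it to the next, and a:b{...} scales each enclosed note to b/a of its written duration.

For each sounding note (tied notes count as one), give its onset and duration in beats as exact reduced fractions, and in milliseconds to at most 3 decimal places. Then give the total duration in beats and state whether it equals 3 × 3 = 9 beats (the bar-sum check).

1) 0.0ms=0b +385.027ms=6/5b
2) 385.027ms=6/5b +192.513ms=3/5b
3) 577.54ms=9/5b +192.513ms=3/5b
4) 770.053ms=12/5b +192.513ms=3/5b
5) 962.567ms=3b +481.283ms=3/2b
6) 1443.85ms=9/2b +481.283ms=3/2b
7) 1925.134ms=6b +481.283ms=3/2b
8) 2406.417ms=15/2b +120.321ms=3/8b
9) 2526.738ms=63/8b +360.963ms=9/8b
Σ=9b of 9 (187bpm 3/4) — PASS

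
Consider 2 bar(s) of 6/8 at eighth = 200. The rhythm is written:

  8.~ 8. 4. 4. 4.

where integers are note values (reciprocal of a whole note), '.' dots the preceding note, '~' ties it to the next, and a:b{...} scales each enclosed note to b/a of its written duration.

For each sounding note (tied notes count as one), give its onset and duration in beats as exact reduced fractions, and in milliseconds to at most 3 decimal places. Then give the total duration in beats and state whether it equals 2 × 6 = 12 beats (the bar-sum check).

1) 0.0ms=0b +900.0ms=3b
2) 900.0ms=3b +900.0ms=3b
3) 1800.0ms=6b +900.0ms=3b
4) 2700.0ms=9b +900.0ms=3b
Σ=12b of 12 (200bpm 6/8) — PASS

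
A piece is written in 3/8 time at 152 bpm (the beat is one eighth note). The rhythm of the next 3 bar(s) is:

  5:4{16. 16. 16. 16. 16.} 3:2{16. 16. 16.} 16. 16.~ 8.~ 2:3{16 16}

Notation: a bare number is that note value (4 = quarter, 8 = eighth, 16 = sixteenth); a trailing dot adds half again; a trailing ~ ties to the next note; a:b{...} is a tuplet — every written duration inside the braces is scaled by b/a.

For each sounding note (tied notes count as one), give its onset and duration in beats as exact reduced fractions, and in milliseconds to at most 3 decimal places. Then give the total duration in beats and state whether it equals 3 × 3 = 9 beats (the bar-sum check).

1) 0.0ms=0b +236.842ms=3/5b
2) 236.842ms=3/5b +236.842ms=3/5b
3) 473.684ms=6/5b +236.842ms=3/5b
4) 710.526ms=9/5b +236.842ms=3/5b
5) 947.368ms=12/5b +236.842ms=3/5b
6) 1184.211ms=3b +197.368ms=1/2b
7) 1381.579ms=7/2b +197.368ms=1/2b
8) 1578.947ms=4b +197.368ms=1/2b
9) 1776.316ms=9/2b +296.053ms=3/4b
10) 2072.368ms=21/4b +1184.211ms=3b
11) 3256.579ms=33/4b +296.053ms=3/4b
Σ=9b of 9 (152bpm 3/8) — PASS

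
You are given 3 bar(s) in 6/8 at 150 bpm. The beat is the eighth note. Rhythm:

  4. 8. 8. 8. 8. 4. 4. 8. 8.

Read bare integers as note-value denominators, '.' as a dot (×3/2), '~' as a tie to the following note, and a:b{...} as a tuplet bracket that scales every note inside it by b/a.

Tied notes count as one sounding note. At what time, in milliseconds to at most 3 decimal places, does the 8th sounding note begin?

note 8 onset = 15b = 6000.0ms

1. 0.0ms @ 0 + 1200.0ms (3)
2. 1200.0ms @ 3 + 600.0ms (3/2)
3. 1800.0ms @ 9/2 + 600.0ms (3/2)
4. 2400.0ms @ 6 + 600.0ms (3/2)
5. 3000.0ms @ 15/2 + 600.0ms (3/2)
6. 3600.0ms @ 9 + 1200.0ms (3)
7. 4800.0ms @ 12 + 1200.0ms (3)
8. 6000.0ms @ 15 + 600.0ms (3/2)
9. 6600.0ms @ 33/2 + 600.0ms (3/2)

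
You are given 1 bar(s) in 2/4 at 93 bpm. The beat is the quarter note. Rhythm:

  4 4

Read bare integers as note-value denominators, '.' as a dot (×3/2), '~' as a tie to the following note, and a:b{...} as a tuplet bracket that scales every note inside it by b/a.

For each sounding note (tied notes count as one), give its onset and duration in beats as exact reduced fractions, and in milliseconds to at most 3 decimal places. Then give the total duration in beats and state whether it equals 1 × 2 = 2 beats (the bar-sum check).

1) 0.0ms=0b +645.161ms=1b
2) 645.161ms=1b +645.161ms=1b
Σ=2b of 2 (93bpm 2/4) — PASS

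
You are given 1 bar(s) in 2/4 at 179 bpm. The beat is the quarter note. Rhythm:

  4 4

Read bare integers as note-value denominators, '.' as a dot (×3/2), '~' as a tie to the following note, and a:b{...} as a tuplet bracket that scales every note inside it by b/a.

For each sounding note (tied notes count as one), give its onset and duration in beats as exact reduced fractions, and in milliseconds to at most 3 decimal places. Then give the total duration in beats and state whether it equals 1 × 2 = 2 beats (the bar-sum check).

1) 0.0ms=0b +335.196ms=1b
2) 335.196ms=1b +335.196ms=1b
Σ=2b of 2 (179bpm 2/4) — PASS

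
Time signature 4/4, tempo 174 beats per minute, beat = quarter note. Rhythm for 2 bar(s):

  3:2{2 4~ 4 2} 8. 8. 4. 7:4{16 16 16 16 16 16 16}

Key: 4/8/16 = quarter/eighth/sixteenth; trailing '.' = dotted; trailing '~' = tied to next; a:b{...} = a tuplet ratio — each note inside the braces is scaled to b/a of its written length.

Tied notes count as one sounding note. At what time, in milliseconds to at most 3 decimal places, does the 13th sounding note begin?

note 13 onset = 55/7b = 2709.36ms

1. 0.0ms @ 0 + 459.77ms (4/3)
2. 459.77ms @ 4/3 + 459.77ms (4/3)
3. 919.54ms @ 8/3 + 459.77ms (4/3)
4. 1379.31ms @ 4 + 258.621ms (3/4)
5. 1637.931ms @ 19/4 + 258.621ms (3/4)
6. 1896.552ms @ 11/2 + 517.241ms (3/2)
7. 2413.793ms @ 7 + 49.261ms (1/7)
8. 2463.054ms @ 50/7 + 49.261ms (1/7)
9. 2512.315ms @ 51/7 + 49.261ms (1/7)
10. 2561.576ms @ 52/7 + 49.261ms (1/7)
11. 2610.837ms @ 53/7 + 49.261ms (1/7)
12. 2660.099ms @ 54/7 + 49.261ms (1/7)
13. 2709.36ms @ 55/7 + 49.261ms (1/7)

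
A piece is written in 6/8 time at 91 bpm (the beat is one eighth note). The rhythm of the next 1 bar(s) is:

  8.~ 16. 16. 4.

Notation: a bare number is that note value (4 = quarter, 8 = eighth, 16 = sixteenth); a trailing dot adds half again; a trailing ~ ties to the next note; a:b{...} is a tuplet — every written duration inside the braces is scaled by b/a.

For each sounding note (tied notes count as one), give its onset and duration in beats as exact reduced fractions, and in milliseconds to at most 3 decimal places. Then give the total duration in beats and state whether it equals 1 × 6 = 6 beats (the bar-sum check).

1) 0.0ms=0b +1483.516ms=9/4b
2) 1483.516ms=9/4b +494.505ms=3/4b
3) 1978.022ms=3b +1978.022ms=3b
Σ=6b of 6 (91bpm 6/8) — PASS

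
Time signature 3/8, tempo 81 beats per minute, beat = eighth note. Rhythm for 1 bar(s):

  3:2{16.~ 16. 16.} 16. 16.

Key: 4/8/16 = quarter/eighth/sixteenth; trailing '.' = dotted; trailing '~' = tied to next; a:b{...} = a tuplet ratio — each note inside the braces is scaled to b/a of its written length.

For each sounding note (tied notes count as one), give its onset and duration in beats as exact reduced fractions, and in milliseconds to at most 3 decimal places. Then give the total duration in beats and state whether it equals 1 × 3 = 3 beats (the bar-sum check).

1) 0.0ms=0b +740.741ms=1b
2) 740.741ms=1b +370.37ms=1/2b
3) 1111.111ms=3/2b +555.556ms=3/4b
4) 1666.667ms=9/4b +555.556ms=3/4b
Σ=3b of 3 (81bpm 3/8) — PASS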